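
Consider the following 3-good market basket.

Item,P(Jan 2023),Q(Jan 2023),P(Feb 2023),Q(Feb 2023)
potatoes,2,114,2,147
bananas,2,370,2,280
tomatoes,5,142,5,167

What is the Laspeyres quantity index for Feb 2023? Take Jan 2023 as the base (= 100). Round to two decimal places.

100.66

Laspeyres quantity index uses base-period prices as weights.
ΣP(Jan 2023)·Q(Feb 2023) = 2×147 + 2×280 + 5×167 = 294 + 560 + 835 = 1689
ΣP(Jan 2023)·Q(Jan 2023) = 2×114 + 2×370 + 5×142 = 228 + 740 + 710 = 1678
Index = 1689 / 1678 × 100 = 100.6555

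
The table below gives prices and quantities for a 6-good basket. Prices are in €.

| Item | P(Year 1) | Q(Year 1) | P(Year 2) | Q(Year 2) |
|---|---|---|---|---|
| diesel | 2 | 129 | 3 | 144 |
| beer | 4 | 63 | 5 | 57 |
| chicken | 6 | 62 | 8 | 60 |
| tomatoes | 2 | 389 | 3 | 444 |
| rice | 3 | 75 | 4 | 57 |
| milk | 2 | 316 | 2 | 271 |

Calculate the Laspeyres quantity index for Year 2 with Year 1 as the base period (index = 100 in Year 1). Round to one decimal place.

Laspeyres quantity index uses base-period prices as weights.
ΣP(Year 1)·Q(Year 2) = 2×144 + 4×57 + 6×60 + 2×444 + 3×57 + 2×271 = 288 + 228 + 360 + 888 + 171 + 542 = 2477
ΣP(Year 1)·Q(Year 1) = 2×129 + 4×63 + 6×62 + 2×389 + 3×75 + 2×316 = 258 + 252 + 372 + 778 + 225 + 632 = 2517
Index = 2477 / 2517 × 100 = 98.4108

98.4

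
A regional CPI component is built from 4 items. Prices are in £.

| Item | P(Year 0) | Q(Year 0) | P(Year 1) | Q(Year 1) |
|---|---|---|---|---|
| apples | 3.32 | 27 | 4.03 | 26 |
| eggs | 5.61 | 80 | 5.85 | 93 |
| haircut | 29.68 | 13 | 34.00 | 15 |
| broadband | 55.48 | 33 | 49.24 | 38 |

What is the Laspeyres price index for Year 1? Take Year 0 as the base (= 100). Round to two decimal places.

Laspeyres price index uses base-period quantities as weights.
ΣP(Year 1)·Q(Year 0) = 4.03×27 + 5.85×80 + 34.00×13 + 49.24×33 = 108.81 + 468 + 442 + 1624.92 = 2643.73
ΣP(Year 0)·Q(Year 0) = 3.32×27 + 5.61×80 + 29.68×13 + 55.48×33 = 89.64 + 448.8 + 385.84 + 1830.84 = 2755.12
Index = 2643.73 / 2755.12 × 100 = 95.9570

95.96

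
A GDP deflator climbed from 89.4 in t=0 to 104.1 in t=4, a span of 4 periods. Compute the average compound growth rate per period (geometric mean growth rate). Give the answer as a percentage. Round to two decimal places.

Growth factor = (104.1/89.4)^(1/4) = (1.164430)^(1/4) = 1.038791
Growth rate = 1.038791 − 1 = 0.038791 = 3.8791%

3.88%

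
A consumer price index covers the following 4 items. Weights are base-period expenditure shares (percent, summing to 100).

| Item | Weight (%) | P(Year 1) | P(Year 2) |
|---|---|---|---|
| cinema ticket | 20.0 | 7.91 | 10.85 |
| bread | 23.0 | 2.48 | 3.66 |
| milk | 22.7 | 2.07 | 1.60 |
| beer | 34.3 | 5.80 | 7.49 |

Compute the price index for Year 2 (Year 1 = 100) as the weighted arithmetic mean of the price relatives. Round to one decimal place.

123.2

cinema ticket: 20.0 × (10.85/7.91) = 20.0 × 1.371681 = 27.4336
bread: 23.0 × (3.66/2.48) = 23.0 × 1.475806 = 33.9435
milk: 22.7 × (1.60/2.07) = 22.7 × 0.772947 = 17.5459
beer: 34.3 × (7.49/5.80) = 34.3 × 1.291379 = 44.2943
Index = Σ wᵢ·(p₁ᵢ/p₀ᵢ) = 27.4336 + 33.9435 + 17.5459 + 44.2943 = 123.2174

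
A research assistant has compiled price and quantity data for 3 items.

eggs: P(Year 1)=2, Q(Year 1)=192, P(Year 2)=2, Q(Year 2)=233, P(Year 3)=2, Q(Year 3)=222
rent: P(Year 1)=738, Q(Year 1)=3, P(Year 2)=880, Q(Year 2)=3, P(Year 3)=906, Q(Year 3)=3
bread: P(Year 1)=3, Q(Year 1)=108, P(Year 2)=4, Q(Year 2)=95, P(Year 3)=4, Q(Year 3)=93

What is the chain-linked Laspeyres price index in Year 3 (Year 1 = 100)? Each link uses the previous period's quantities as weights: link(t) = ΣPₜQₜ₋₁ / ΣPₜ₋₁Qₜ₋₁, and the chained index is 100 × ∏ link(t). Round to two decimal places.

Link Year 1→Year 2:
ΣP(Year 2)Q(Year 1) = 2×192 + 880×3 + 4×108 = 384 + 2640 + 432 = 3456
ΣP(Year 1)Q(Year 1) = 2×192 + 738×3 + 3×108 = 384 + 2214 + 324 = 2922
link = 3456/2922 = 1.182752
Link Year 2→Year 3:
ΣP(Year 3)Q(Year 2) = 2×233 + 906×3 + 4×95 = 466 + 2718 + 380 = 3564
ΣP(Year 2)Q(Year 2) = 2×233 + 880×3 + 4×95 = 466 + 2640 + 380 = 3486
link = 3564/3486 = 1.022375
Chained index = 100 × 1.182752 × 1.022375 = 120.9216

120.92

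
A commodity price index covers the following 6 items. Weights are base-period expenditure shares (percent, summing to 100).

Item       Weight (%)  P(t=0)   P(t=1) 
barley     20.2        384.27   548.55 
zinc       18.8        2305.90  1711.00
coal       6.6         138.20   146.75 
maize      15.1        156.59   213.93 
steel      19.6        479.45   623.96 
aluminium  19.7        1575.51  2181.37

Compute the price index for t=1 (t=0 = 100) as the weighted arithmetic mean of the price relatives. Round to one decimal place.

barley: 20.2 × (548.55/384.27) = 20.2 × 1.427512 = 28.8357
zinc: 18.8 × (1711.00/2305.90) = 18.8 × 0.742010 = 13.9498
coal: 6.6 × (146.75/138.20) = 6.6 × 1.061867 = 7.0083
maize: 15.1 × (213.93/156.59) = 15.1 × 1.366179 = 20.6293
steel: 19.6 × (623.96/479.45) = 19.6 × 1.301408 = 25.5076
aluminium: 19.7 × (2181.37/1575.51) = 19.7 × 1.384548 = 27.2756
Index = Σ wᵢ·(p₁ᵢ/p₀ᵢ) = 28.8357 + 13.9498 + 7.0083 + 20.6293 + 25.5076 + 27.2756 = 123.2063

123.2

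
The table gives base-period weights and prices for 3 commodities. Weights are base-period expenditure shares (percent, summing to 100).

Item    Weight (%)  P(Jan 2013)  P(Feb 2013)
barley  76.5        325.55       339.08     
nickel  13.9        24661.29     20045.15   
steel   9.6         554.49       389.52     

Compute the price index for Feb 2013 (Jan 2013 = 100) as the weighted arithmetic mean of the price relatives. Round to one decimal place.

barley: 76.5 × (339.08/325.55) = 76.5 × 1.041560 = 79.6794
nickel: 13.9 × (20045.15/24661.29) = 13.9 × 0.812818 = 11.2982
steel: 9.6 × (389.52/554.49) = 9.6 × 0.702483 = 6.7438
Index = Σ wᵢ·(p₁ᵢ/p₀ᵢ) = 79.6794 + 11.2982 + 6.7438 = 97.7214

97.7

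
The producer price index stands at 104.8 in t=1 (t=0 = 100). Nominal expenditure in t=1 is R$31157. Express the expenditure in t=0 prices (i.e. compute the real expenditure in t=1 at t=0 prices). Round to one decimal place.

29730.0

Real = Nominal ÷ (Index/100) = 31157 ÷ (104.8/100)
     = 31157 ÷ 1.048 = 29729.9618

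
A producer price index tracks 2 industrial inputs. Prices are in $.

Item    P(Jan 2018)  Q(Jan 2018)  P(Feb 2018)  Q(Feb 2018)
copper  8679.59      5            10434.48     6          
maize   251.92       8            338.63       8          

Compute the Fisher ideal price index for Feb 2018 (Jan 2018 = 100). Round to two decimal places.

120.80

Laspeyres component (base-period weights):
ΣP(Feb 2018)Q(Jan 2018) = 10434.48×5 + 338.63×8 = 52172.4 + 2709.04 = 54881.44
ΣP(Jan 2018)Q(Jan 2018) = 8679.59×5 + 251.92×8 = 43397.95 + 2015.36 = 45413.31
L = 54881.44 / 45413.31 × 100 = 120.8488
Paasche component (current-period weights):
ΣP(Feb 2018)Q(Feb 2018) = 10434.48×6 + 338.63×8 = 62606.88 + 2709.04 = 65315.92
ΣP(Jan 2018)Q(Feb 2018) = 8679.59×6 + 251.92×8 = 52077.54 + 2015.36 = 54092.9
P = 65315.92 / 54092.9 × 100 = 120.7477
Fisher = √(L × P) = √(120.8488 × 120.7477) = 120.7982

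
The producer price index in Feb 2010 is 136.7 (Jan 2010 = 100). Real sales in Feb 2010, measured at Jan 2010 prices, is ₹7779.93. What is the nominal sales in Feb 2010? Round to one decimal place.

Nominal = Real × (Index/100) = 7779.93 × (136.7/100)
        = 7779.93 × 1.367 = 10635.1643

10635.2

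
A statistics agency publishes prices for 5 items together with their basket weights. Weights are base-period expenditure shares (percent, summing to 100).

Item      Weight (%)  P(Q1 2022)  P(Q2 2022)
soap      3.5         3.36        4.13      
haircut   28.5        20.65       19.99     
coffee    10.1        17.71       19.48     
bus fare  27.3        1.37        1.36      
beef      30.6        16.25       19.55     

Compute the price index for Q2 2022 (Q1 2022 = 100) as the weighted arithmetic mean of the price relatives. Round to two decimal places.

soap: 3.5 × (4.13/3.36) = 3.5 × 1.229167 = 4.3021
haircut: 28.5 × (19.99/20.65) = 28.5 × 0.968039 = 27.5891
coffee: 10.1 × (19.48/17.71) = 10.1 × 1.099944 = 11.1094
bus fare: 27.3 × (1.36/1.37) = 27.3 × 0.992701 = 27.1007
beef: 30.6 × (19.55/16.25) = 30.6 × 1.203077 = 36.8142
Index = Σ wᵢ·(p₁ᵢ/p₀ᵢ) = 4.3021 + 27.5891 + 11.1094 + 27.1007 + 36.8142 = 106.9155

106.92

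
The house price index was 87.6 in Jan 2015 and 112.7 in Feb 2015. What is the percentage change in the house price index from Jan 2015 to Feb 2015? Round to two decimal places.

Change = (112.7 − 87.6) / 87.6 × 100
       = 25.1 / 87.6 × 100 = 28.6530%

28.65%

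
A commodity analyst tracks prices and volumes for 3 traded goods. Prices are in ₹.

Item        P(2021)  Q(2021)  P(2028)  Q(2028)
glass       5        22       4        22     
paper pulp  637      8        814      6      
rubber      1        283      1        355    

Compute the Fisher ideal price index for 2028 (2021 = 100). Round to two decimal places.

124.83

Laspeyres component (base-period weights):
ΣP(2028)Q(2021) = 4×22 + 814×8 + 1×283 = 88 + 6512 + 283 = 6883
ΣP(2021)Q(2021) = 5×22 + 637×8 + 1×283 = 110 + 5096 + 283 = 5489
L = 6883 / 5489 × 100 = 125.3962
Paasche component (current-period weights):
ΣP(2028)Q(2028) = 4×22 + 814×6 + 1×355 = 88 + 4884 + 355 = 5327
ΣP(2021)Q(2028) = 5×22 + 637×6 + 1×355 = 110 + 3822 + 355 = 4287
P = 5327 / 4287 × 100 = 124.2594
Fisher = √(L × P) = √(125.3962 × 124.2594) = 124.8265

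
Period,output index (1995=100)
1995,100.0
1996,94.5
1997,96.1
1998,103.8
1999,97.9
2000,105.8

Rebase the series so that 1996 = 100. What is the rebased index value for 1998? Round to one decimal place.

Rebased(1998) = 103.8 / 94.5 × 100 = 109.8413

109.8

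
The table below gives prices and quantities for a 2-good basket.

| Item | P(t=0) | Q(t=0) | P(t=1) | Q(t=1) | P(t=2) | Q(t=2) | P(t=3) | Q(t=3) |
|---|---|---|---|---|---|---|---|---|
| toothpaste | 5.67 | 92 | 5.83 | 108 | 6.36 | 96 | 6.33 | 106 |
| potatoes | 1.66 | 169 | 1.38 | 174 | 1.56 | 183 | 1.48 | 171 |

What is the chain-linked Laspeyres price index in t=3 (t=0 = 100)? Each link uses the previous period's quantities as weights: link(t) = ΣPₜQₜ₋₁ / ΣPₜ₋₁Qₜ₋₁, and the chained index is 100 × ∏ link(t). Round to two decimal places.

Link t=0→t=1:
ΣP(t=1)Q(t=0) = 5.83×92 + 1.38×169 = 536.36 + 233.22 = 769.58
ΣP(t=0)Q(t=0) = 5.67×92 + 1.66×169 = 521.64 + 280.54 = 802.18
link = 769.58/802.18 = 0.959361
Link t=1→t=2:
ΣP(t=2)Q(t=1) = 6.36×108 + 1.56×174 = 686.88 + 271.44 = 958.32
ΣP(t=1)Q(t=1) = 5.83×108 + 1.38×174 = 629.64 + 240.12 = 869.76
link = 958.32/869.76 = 1.101821
Link t=2→t=3:
ΣP(t=3)Q(t=2) = 6.33×96 + 1.48×183 = 607.68 + 270.84 = 878.52
ΣP(t=2)Q(t=2) = 6.36×96 + 1.56×183 = 610.56 + 285.48 = 896.04
link = 878.52/896.04 = 0.980447
Chained index = 100 × 0.959361 × 1.101821 × 0.980447 = 103.6376

103.64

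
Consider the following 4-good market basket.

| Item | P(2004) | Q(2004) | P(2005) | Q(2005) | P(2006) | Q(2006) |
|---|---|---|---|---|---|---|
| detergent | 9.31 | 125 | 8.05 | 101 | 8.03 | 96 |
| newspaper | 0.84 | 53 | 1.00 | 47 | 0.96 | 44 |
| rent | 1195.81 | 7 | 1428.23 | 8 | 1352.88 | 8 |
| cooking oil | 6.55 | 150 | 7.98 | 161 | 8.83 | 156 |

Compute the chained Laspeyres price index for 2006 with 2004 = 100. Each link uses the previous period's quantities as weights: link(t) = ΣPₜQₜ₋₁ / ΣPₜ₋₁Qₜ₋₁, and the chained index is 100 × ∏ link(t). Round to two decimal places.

Link 2004→2005:
ΣP(2005)Q(2004) = 8.05×125 + 1.00×53 + 1428.23×7 + 7.98×150 = 1006.25 + 53 + 9997.61 + 1197 = 12253.86
ΣP(2004)Q(2004) = 9.31×125 + 0.84×53 + 1195.81×7 + 6.55×150 = 1163.75 + 44.52 + 8370.67 + 982.5 = 10561.44
link = 12253.86/10561.44 = 1.160245
Link 2005→2006:
ΣP(2006)Q(2005) = 8.03×101 + 0.96×47 + 1352.88×8 + 8.83×161 = 811.03 + 45.12 + 10823.04 + 1421.63 = 13100.82
ΣP(2005)Q(2005) = 8.05×101 + 1.00×47 + 1428.23×8 + 7.98×161 = 813.05 + 47 + 11425.84 + 1284.78 = 13570.67
link = 13100.82/13570.67 = 0.965378
Chained index = 100 × 1.160245 × 0.965378 = 112.0075

112.01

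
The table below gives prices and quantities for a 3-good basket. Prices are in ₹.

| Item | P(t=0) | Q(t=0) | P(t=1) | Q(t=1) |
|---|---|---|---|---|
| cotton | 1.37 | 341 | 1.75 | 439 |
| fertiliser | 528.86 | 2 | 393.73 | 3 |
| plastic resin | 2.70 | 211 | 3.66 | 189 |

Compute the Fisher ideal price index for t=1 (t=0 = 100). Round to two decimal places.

Laspeyres component (base-period weights):
ΣP(t=1)Q(t=0) = 1.75×341 + 393.73×2 + 3.66×211 = 596.75 + 787.46 + 772.26 = 2156.47
ΣP(t=0)Q(t=0) = 1.37×341 + 528.86×2 + 2.70×211 = 467.17 + 1057.72 + 569.7 = 2094.59
L = 2156.47 / 2094.59 × 100 = 102.9543
Paasche component (current-period weights):
ΣP(t=1)Q(t=1) = 1.75×439 + 393.73×3 + 3.66×189 = 768.25 + 1181.19 + 691.74 = 2641.18
ΣP(t=0)Q(t=1) = 1.37×439 + 528.86×3 + 2.70×189 = 601.43 + 1586.58 + 510.3 = 2698.31
P = 2641.18 / 2698.31 × 100 = 97.8827
Fisher = √(L × P) = √(102.9543 × 97.8827) = 100.3865

100.39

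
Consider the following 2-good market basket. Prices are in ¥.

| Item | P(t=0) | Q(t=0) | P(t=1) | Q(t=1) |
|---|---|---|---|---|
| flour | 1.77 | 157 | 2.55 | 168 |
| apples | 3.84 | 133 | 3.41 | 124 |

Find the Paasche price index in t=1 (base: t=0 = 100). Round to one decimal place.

Paasche price index uses current-period quantities as weights.
ΣP(t=1)·Q(t=1) = 2.55×168 + 3.41×124 = 428.4 + 422.84 = 851.24
ΣP(t=0)·Q(t=1) = 1.77×168 + 3.84×124 = 297.36 + 476.16 = 773.52
Index = 851.24 / 773.52 × 100 = 110.0476

110.0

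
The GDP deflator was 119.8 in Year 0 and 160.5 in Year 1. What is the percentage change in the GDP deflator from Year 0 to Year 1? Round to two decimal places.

Change = (160.5 − 119.8) / 119.8 × 100
       = 40.7 / 119.8 × 100 = 33.9733%

33.97%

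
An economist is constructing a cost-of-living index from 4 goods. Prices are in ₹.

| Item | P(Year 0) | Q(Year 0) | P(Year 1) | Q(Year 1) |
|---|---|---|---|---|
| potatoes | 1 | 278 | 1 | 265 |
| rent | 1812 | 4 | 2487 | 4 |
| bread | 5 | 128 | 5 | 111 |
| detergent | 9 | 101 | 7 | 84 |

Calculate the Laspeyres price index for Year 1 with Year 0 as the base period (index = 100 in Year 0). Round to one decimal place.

Laspeyres price index uses base-period quantities as weights.
ΣP(Year 1)·Q(Year 0) = 1×278 + 2487×4 + 5×128 + 7×101 = 278 + 9948 + 640 + 707 = 11573
ΣP(Year 0)·Q(Year 0) = 1×278 + 1812×4 + 5×128 + 9×101 = 278 + 7248 + 640 + 909 = 9075
Index = 11573 / 9075 × 100 = 127.5262

127.5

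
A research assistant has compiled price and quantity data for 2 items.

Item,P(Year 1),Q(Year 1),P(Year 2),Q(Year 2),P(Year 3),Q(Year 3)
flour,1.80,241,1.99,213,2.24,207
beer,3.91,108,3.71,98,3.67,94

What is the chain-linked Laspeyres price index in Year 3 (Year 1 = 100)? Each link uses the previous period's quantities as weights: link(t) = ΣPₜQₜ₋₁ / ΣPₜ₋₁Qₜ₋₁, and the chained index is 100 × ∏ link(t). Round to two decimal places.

Link Year 1→Year 2:
ΣP(Year 2)Q(Year 1) = 1.99×241 + 3.71×108 = 479.59 + 400.68 = 880.27
ΣP(Year 1)Q(Year 1) = 1.80×241 + 3.91×108 = 433.8 + 422.28 = 856.08
link = 880.27/856.08 = 1.028257
Link Year 2→Year 3:
ΣP(Year 3)Q(Year 2) = 2.24×213 + 3.67×98 = 477.12 + 359.66 = 836.78
ΣP(Year 2)Q(Year 2) = 1.99×213 + 3.71×98 = 423.87 + 363.58 = 787.45
link = 836.78/787.45 = 1.062645
Chained index = 100 × 1.028257 × 1.062645 = 109.2672

109.27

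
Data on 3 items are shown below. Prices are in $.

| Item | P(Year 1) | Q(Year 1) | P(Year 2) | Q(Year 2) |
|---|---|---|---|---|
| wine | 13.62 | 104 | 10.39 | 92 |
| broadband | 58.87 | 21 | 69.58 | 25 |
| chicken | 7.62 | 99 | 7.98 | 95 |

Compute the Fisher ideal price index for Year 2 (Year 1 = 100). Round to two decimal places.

Laspeyres component (base-period weights):
ΣP(Year 2)Q(Year 1) = 10.39×104 + 69.58×21 + 7.98×99 = 1080.56 + 1461.18 + 790.02 = 3331.76
ΣP(Year 1)Q(Year 1) = 13.62×104 + 58.87×21 + 7.62×99 = 1416.48 + 1236.27 + 754.38 = 3407.13
L = 3331.76 / 3407.13 × 100 = 97.7879
Paasche component (current-period weights):
ΣP(Year 2)Q(Year 2) = 10.39×92 + 69.58×25 + 7.98×95 = 955.88 + 1739.5 + 758.1 = 3453.48
ΣP(Year 1)Q(Year 2) = 13.62×92 + 58.87×25 + 7.62×95 = 1253.04 + 1471.75 + 723.9 = 3448.69
P = 3453.48 / 3448.69 × 100 = 100.1389
Fisher = √(L × P) = √(97.7879 × 100.1389) = 98.9564

98.96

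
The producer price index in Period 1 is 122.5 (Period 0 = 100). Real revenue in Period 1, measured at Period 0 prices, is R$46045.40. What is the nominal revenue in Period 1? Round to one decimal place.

Nominal = Real × (Index/100) = 46045.40 × (122.5/100)
        = 46045.40 × 1.225 = 56405.6150

56405.6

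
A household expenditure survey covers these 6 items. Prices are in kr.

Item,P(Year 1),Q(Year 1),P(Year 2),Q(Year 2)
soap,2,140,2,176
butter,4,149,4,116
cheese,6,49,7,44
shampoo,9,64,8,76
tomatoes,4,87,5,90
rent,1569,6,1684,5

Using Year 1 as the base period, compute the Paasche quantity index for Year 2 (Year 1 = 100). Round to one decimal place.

Paasche quantity index uses current-period prices as weights.
ΣP(Year 2)·Q(Year 2) = 2×176 + 4×116 + 7×44 + 8×76 + 5×90 + 1684×5 = 352 + 464 + 308 + 608 + 450 + 8420 = 10602
ΣP(Year 2)·Q(Year 1) = 2×140 + 4×149 + 7×49 + 8×64 + 5×87 + 1684×6 = 280 + 596 + 343 + 512 + 435 + 10104 = 12270
Index = 10602 / 12270 × 100 = 86.4059

86.4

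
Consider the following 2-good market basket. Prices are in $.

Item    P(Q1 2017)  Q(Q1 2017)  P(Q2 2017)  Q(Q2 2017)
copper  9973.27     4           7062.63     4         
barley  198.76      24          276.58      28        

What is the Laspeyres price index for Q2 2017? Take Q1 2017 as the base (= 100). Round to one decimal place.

Laspeyres price index uses base-period quantities as weights.
ΣP(Q2 2017)·Q(Q1 2017) = 7062.63×4 + 276.58×24 = 28250.52 + 6637.92 = 34888.44
ΣP(Q1 2017)·Q(Q1 2017) = 9973.27×4 + 198.76×24 = 39893.08 + 4770.24 = 44663.32
Index = 34888.44 / 44663.32 × 100 = 78.1143

78.1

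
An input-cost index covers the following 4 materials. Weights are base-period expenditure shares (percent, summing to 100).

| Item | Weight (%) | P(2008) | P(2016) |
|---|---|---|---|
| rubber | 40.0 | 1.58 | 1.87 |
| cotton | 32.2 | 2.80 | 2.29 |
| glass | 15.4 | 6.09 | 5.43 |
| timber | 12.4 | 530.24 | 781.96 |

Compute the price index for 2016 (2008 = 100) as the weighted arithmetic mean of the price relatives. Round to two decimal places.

rubber: 40.0 × (1.87/1.58) = 40.0 × 1.183544 = 47.3418
cotton: 32.2 × (2.29/2.80) = 32.2 × 0.817857 = 26.3350
glass: 15.4 × (5.43/6.09) = 15.4 × 0.891626 = 13.7310
timber: 12.4 × (781.96/530.24) = 12.4 × 1.474728 = 18.2866
Index = Σ wᵢ·(p₁ᵢ/p₀ᵢ) = 47.3418 + 26.3350 + 13.7310 + 18.2866 = 105.6944

105.69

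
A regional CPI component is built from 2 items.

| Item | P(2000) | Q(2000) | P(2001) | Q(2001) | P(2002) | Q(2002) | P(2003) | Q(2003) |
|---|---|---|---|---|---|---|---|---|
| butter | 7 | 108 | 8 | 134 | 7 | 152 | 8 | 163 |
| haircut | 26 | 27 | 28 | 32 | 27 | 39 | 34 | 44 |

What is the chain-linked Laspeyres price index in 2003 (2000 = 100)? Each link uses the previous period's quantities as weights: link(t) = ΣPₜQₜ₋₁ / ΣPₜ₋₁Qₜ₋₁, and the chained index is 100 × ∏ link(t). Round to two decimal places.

122.16

Link 2000→2001:
ΣP(2001)Q(2000) = 8×108 + 28×27 = 864 + 756 = 1620
ΣP(2000)Q(2000) = 7×108 + 26×27 = 756 + 702 = 1458
link = 1620/1458 = 1.111111
Link 2001→2002:
ΣP(2002)Q(2001) = 7×134 + 27×32 = 938 + 864 = 1802
ΣP(2001)Q(2001) = 8×134 + 28×32 = 1072 + 896 = 1968
link = 1802/1968 = 0.915650
Link 2002→2003:
ΣP(2003)Q(2002) = 8×152 + 34×39 = 1216 + 1326 = 2542
ΣP(2002)Q(2002) = 7×152 + 27×39 = 1064 + 1053 = 2117
link = 2542/2117 = 1.200756
Chained index = 100 × 1.111111 × 0.915650 × 1.200756 = 122.1636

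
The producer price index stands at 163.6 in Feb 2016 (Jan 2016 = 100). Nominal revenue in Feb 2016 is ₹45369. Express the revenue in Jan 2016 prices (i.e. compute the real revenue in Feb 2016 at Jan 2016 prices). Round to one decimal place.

Real = Nominal ÷ (Index/100) = 45369 ÷ (163.6/100)
     = 45369 ÷ 1.636 = 27731.6626

27731.7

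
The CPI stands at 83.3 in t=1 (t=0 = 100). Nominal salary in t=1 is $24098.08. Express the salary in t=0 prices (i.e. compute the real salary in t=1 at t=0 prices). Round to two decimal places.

Real = Nominal ÷ (Index/100) = 24098.08 ÷ (83.3/100)
     = 24098.08 ÷ 0.833 = 28929.2677

28929.27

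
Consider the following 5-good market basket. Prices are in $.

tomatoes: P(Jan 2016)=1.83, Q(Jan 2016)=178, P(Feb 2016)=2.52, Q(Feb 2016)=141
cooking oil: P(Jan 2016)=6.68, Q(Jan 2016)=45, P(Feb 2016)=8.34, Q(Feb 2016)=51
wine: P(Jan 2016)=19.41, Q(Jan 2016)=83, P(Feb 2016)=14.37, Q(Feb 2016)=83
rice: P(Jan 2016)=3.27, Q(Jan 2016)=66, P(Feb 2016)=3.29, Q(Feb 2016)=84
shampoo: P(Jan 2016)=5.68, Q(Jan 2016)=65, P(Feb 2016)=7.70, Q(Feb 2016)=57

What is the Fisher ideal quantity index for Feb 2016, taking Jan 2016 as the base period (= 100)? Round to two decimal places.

Laspeyres component (base-period weights):
ΣP(Jan 2016)Q(Feb 2016) = 1.83×141 + 6.68×51 + 19.41×83 + 3.27×84 + 5.68×57 = 258.03 + 340.68 + 1611.03 + 274.68 + 323.76 = 2808.18
ΣP(Jan 2016)Q(Jan 2016) = 1.83×178 + 6.68×45 + 19.41×83 + 3.27×66 + 5.68×65 = 325.74 + 300.6 + 1611.03 + 215.82 + 369.2 = 2822.39
L = 2808.18 / 2822.39 × 100 = 99.4965
Paasche component (current-period weights):
ΣP(Feb 2016)Q(Feb 2016) = 2.52×141 + 8.34×51 + 14.37×83 + 3.29×84 + 7.70×57 = 355.32 + 425.34 + 1192.71 + 276.36 + 438.9 = 2688.63
ΣP(Feb 2016)Q(Jan 2016) = 2.52×178 + 8.34×45 + 14.37×83 + 3.29×66 + 7.70×65 = 448.56 + 375.3 + 1192.71 + 217.14 + 500.5 = 2734.21
P = 2688.63 / 2734.21 × 100 = 98.3330
Fisher = √(L × P) = √(99.4965 × 98.3330) = 98.9130

98.91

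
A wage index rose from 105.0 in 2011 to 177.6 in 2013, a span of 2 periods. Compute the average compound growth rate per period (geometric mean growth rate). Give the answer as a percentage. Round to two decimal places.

Growth factor = (177.6/105.0)^(1/2) = (1.691429)^(1/2) = 1.300549
Growth rate = 1.300549 − 1 = 0.300549 = 30.0549%

30.05%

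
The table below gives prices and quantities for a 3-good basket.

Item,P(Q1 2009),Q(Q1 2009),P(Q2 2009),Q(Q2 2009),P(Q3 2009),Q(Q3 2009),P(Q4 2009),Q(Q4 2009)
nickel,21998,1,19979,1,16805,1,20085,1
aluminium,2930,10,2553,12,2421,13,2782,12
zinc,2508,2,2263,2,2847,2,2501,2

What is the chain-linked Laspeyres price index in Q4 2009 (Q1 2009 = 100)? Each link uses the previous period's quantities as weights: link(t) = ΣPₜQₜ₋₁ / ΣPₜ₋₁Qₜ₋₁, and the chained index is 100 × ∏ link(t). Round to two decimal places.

94.27

Link Q1 2009→Q2 2009:
ΣP(Q2 2009)Q(Q1 2009) = 19979×1 + 2553×10 + 2263×2 = 19979 + 25530 + 4526 = 50035
ΣP(Q1 2009)Q(Q1 2009) = 21998×1 + 2930×10 + 2508×2 = 21998 + 29300 + 5016 = 56314
link = 50035/56314 = 0.888500
Link Q2 2009→Q3 2009:
ΣP(Q3 2009)Q(Q2 2009) = 16805×1 + 2421×12 + 2847×2 = 16805 + 29052 + 5694 = 51551
ΣP(Q2 2009)Q(Q2 2009) = 19979×1 + 2553×12 + 2263×2 = 19979 + 30636 + 4526 = 55141
link = 51551/55141 = 0.934894
Link Q3 2009→Q4 2009:
ΣP(Q4 2009)Q(Q3 2009) = 20085×1 + 2782×13 + 2501×2 = 20085 + 36166 + 5002 = 61253
ΣP(Q3 2009)Q(Q3 2009) = 16805×1 + 2421×13 + 2847×2 = 16805 + 31473 + 5694 = 53972
link = 61253/53972 = 1.134903
Chained index = 100 × 0.888500 × 0.934894 × 1.134903 = 94.2712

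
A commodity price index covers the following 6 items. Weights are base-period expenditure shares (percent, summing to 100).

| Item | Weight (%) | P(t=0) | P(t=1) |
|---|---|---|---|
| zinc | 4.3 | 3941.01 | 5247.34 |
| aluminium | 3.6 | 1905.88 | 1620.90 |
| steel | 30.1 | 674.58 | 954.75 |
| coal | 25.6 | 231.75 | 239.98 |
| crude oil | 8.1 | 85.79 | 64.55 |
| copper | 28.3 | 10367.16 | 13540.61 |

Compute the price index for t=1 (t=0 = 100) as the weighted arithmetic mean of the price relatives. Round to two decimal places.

120.95

zinc: 4.3 × (5247.34/3941.01) = 4.3 × 1.331471 = 5.7253
aluminium: 3.6 × (1620.90/1905.88) = 3.6 × 0.850473 = 3.0617
steel: 30.1 × (954.75/674.58) = 30.1 × 1.415325 = 42.6013
coal: 25.6 × (239.98/231.75) = 25.6 × 1.035512 = 26.5091
crude oil: 8.1 × (64.55/85.79) = 8.1 × 0.752419 = 6.0946
copper: 28.3 × (13540.61/10367.16) = 28.3 × 1.306106 = 36.9628
Index = Σ wᵢ·(p₁ᵢ/p₀ᵢ) = 5.7253 + 3.0617 + 42.6013 + 26.5091 + 6.0946 + 36.9628 = 120.9548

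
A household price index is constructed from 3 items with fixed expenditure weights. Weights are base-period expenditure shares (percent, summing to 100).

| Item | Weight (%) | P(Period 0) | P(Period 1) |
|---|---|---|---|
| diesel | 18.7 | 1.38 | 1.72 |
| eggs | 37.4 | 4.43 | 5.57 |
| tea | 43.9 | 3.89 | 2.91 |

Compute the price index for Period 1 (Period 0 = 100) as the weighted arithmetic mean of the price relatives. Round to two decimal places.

diesel: 18.7 × (1.72/1.38) = 18.7 × 1.246377 = 23.3072
eggs: 37.4 × (5.57/4.43) = 37.4 × 1.257336 = 47.0244
tea: 43.9 × (2.91/3.89) = 43.9 × 0.748072 = 32.8404
Index = Σ wᵢ·(p₁ᵢ/p₀ᵢ) = 23.3072 + 47.0244 + 32.8404 = 103.1720

103.17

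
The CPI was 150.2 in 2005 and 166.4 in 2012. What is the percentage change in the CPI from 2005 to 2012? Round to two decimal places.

10.79%

Change = (166.4 − 150.2) / 150.2 × 100
       = 16.2 / 150.2 × 100 = 10.7856%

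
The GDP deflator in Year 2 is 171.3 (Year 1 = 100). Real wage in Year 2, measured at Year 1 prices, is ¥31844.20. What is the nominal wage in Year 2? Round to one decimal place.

Nominal = Real × (Index/100) = 31844.20 × (171.3/100)
        = 31844.20 × 1.713 = 54549.1146

54549.1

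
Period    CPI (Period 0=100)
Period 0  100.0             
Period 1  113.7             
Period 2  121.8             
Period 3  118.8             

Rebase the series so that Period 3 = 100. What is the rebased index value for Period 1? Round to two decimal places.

Rebased(Period 1) = 113.7 / 118.8 × 100 = 95.7071

95.71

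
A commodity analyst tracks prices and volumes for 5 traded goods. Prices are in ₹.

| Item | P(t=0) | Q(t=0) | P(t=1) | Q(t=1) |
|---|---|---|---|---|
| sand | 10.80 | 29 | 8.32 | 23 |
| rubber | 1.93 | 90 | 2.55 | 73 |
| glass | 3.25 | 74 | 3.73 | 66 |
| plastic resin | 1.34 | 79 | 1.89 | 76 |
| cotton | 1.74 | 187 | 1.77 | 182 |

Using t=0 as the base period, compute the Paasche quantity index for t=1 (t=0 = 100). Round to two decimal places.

88.78

Paasche quantity index uses current-period prices as weights.
ΣP(t=1)·Q(t=1) = 8.32×23 + 2.55×73 + 3.73×66 + 1.89×76 + 1.77×182 = 191.36 + 186.15 + 246.18 + 143.64 + 322.14 = 1089.47
ΣP(t=1)·Q(t=0) = 8.32×29 + 2.55×90 + 3.73×74 + 1.89×79 + 1.77×187 = 241.28 + 229.5 + 276.02 + 149.31 + 330.99 = 1227.1
Index = 1089.47 / 1227.1 × 100 = 88.7841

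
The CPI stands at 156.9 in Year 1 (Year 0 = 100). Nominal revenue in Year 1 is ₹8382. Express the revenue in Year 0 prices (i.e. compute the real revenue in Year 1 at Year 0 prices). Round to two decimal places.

5342.26

Real = Nominal ÷ (Index/100) = 8382 ÷ (156.9/100)
     = 8382 ÷ 1.569 = 5342.2562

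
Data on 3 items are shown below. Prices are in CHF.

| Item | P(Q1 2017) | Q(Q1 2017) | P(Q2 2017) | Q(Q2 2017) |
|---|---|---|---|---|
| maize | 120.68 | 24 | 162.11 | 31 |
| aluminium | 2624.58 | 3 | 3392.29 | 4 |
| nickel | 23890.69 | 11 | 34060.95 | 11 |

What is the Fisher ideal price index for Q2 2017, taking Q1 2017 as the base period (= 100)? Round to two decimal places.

Laspeyres component (base-period weights):
ΣP(Q2 2017)Q(Q1 2017) = 162.11×24 + 3392.29×3 + 34060.95×11 = 3890.64 + 10176.87 + 374670.45 = 388737.96
ΣP(Q1 2017)Q(Q1 2017) = 120.68×24 + 2624.58×3 + 23890.69×11 = 2896.32 + 7873.74 + 262797.59 = 273567.65
L = 388737.96 / 273567.65 × 100 = 142.0994
Paasche component (current-period weights):
ΣP(Q2 2017)Q(Q2 2017) = 162.11×31 + 3392.29×4 + 34060.95×11 = 5025.41 + 13569.16 + 374670.45 = 393265.02
ΣP(Q1 2017)Q(Q2 2017) = 120.68×31 + 2624.58×4 + 23890.69×11 = 3741.08 + 10498.32 + 262797.59 = 277036.99
P = 393265.02 / 277036.99 × 100 = 141.9540
Fisher = √(L × P) = √(142.0994 × 141.9540) = 142.0267

142.03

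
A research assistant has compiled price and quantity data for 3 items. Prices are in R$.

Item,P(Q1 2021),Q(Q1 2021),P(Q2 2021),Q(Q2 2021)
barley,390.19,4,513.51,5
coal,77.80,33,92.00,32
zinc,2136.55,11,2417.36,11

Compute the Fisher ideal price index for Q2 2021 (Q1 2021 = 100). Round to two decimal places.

Laspeyres component (base-period weights):
ΣP(Q2 2021)Q(Q1 2021) = 513.51×4 + 92.00×33 + 2417.36×11 = 2054.04 + 3036 + 26590.96 = 31681
ΣP(Q1 2021)Q(Q1 2021) = 390.19×4 + 77.80×33 + 2136.55×11 = 1560.76 + 2567.4 + 23502.05 = 27630.21
L = 31681 / 27630.21 × 100 = 114.6607
Paasche component (current-period weights):
ΣP(Q2 2021)Q(Q2 2021) = 513.51×5 + 92.00×32 + 2417.36×11 = 2567.55 + 2944 + 26590.96 = 32102.51
ΣP(Q1 2021)Q(Q2 2021) = 390.19×5 + 77.80×32 + 2136.55×11 = 1950.95 + 2489.6 + 23502.05 = 27942.6
P = 32102.51 / 27942.6 × 100 = 114.8873
Fisher = √(L × P) = √(114.6607 × 114.8873) = 114.7740

114.77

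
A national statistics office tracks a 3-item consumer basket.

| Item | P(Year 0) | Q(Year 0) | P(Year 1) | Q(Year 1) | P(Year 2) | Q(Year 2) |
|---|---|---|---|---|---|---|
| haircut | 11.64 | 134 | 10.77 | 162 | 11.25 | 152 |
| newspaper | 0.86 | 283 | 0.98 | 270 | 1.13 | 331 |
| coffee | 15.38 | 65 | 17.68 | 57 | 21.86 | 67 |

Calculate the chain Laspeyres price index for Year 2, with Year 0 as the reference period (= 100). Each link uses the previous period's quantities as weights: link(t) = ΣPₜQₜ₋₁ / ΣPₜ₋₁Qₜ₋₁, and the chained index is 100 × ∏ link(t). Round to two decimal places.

114.48

Link Year 0→Year 1:
ΣP(Year 1)Q(Year 0) = 10.77×134 + 0.98×283 + 17.68×65 = 1443.18 + 277.34 + 1149.2 = 2869.72
ΣP(Year 0)Q(Year 0) = 11.64×134 + 0.86×283 + 15.38×65 = 1559.76 + 243.38 + 999.7 = 2802.84
link = 2869.72/2802.84 = 1.023862
Link Year 1→Year 2:
ΣP(Year 2)Q(Year 1) = 11.25×162 + 1.13×270 + 21.86×57 = 1822.5 + 305.1 + 1246.02 = 3373.62
ΣP(Year 1)Q(Year 1) = 10.77×162 + 0.98×270 + 17.68×57 = 1744.74 + 264.6 + 1007.76 = 3017.1
link = 3373.62/3017.1 = 1.118166
Chained index = 100 × 1.023862 × 1.118166 = 114.4848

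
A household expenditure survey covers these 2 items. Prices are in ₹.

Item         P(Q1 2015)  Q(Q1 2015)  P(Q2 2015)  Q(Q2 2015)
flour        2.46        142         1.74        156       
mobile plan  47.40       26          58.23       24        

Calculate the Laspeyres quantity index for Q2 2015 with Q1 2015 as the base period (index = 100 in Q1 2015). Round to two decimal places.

96.18

Laspeyres quantity index uses base-period prices as weights.
ΣP(Q1 2015)·Q(Q2 2015) = 2.46×156 + 47.40×24 = 383.76 + 1137.6 = 1521.36
ΣP(Q1 2015)·Q(Q1 2015) = 2.46×142 + 47.40×26 = 349.32 + 1232.4 = 1581.72
Index = 1521.36 / 1581.72 × 100 = 96.1839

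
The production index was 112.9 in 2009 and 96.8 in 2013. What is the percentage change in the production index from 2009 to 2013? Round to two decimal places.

-14.26%

Change = (96.8 − 112.9) / 112.9 × 100
       = -16.1 / 112.9 × 100 = -14.2604%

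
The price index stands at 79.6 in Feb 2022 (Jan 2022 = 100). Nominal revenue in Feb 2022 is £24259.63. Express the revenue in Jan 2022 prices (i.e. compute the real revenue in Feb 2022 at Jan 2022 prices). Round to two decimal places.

30476.92

Real = Nominal ÷ (Index/100) = 24259.63 ÷ (79.6/100)
     = 24259.63 ÷ 0.796 = 30476.9221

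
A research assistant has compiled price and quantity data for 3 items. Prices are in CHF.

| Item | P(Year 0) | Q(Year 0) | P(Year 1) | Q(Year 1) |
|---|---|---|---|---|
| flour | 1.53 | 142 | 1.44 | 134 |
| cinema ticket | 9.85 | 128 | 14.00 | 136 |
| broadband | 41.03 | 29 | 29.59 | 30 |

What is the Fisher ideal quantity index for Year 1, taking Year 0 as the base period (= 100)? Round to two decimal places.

104.29

Laspeyres component (base-period weights):
ΣP(Year 0)Q(Year 1) = 1.53×134 + 9.85×136 + 41.03×30 = 205.02 + 1339.6 + 1230.9 = 2775.52
ΣP(Year 0)Q(Year 0) = 1.53×142 + 9.85×128 + 41.03×29 = 217.26 + 1260.8 + 1189.87 = 2667.93
L = 2775.52 / 2667.93 × 100 = 104.0327
Paasche component (current-period weights):
ΣP(Year 1)Q(Year 1) = 1.44×134 + 14.00×136 + 29.59×30 = 192.96 + 1904 + 887.7 = 2984.66
ΣP(Year 1)Q(Year 0) = 1.44×142 + 14.00×128 + 29.59×29 = 204.48 + 1792 + 858.11 = 2854.59
P = 2984.66 / 2854.59 × 100 = 104.5565
Fisher = √(L × P) = √(104.0327 × 104.5565) = 104.2943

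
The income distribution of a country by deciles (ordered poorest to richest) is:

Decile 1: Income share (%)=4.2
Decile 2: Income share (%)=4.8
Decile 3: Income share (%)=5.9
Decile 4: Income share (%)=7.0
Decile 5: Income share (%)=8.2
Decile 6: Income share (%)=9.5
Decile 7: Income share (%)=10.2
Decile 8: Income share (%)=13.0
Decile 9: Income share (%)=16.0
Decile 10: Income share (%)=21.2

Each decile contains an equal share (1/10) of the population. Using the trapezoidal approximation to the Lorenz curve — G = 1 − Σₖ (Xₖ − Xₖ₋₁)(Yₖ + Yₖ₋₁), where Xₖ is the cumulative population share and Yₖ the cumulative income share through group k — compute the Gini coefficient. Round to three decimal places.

Cumulative income shares Yₖ: 0.0420, 0.0900, 0.1490, 0.2190, 0.3010, 0.3960, 0.4980, 0.6280, 0.7880, 1.0000
Σ (Xₖ−Xₖ₋₁)(Yₖ+Yₖ₋₁) = (1/10)(0.0420+0.0000) + (1/10)(0.0900+0.0420) + (1/10)(0.1490+0.0900) + (1/10)(0.2190+0.1490) + (1/10)(0.3010+0.2190) + (1/10)(0.3960+0.3010) + (1/10)(0.4980+0.3960) + (1/10)(0.6280+0.4980) + (1/10)(0.7880+0.6280) + (1/10)(1.0000+0.7880)
  = 0.0042 + 0.0132 + 0.0239 + 0.0368 + 0.0520 + 0.0697 + 0.0894 + 0.1126 + 0.1416 + 0.1788 = 0.7222
G = 1 − 0.7222 = 0.2778

0.278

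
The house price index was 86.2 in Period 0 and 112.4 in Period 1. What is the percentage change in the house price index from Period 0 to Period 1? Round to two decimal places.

30.39%

Change = (112.4 − 86.2) / 86.2 × 100
       = 26.2 / 86.2 × 100 = 30.3944%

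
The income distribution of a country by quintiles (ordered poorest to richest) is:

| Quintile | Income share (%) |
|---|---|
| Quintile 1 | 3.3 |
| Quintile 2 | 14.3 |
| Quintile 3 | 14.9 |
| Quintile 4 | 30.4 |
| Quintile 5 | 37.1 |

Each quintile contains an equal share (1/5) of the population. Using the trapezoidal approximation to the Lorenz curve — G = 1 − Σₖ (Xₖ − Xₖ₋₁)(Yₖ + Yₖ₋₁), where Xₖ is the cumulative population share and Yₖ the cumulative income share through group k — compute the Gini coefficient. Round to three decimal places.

Cumulative income shares Yₖ: 0.0330, 0.1760, 0.3250, 0.6290, 1.0000
Σ (Xₖ−Xₖ₋₁)(Yₖ+Yₖ₋₁) = (1/5)(0.0330+0.0000) + (1/5)(0.1760+0.0330) + (1/5)(0.3250+0.1760) + (1/5)(0.6290+0.3250) + (1/5)(1.0000+0.6290)
  = 0.0066 + 0.0418 + 0.1002 + 0.1908 + 0.3258 = 0.6652
G = 1 − 0.6652 = 0.3348

0.335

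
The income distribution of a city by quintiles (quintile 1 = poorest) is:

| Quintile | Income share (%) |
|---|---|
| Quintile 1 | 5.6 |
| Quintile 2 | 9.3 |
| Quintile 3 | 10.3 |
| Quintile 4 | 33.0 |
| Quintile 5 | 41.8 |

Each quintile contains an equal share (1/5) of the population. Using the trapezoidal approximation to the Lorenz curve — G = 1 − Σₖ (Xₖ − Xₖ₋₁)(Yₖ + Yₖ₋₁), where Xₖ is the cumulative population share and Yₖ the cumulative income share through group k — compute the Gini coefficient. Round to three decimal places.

Cumulative income shares Yₖ: 0.0560, 0.1490, 0.2520, 0.5820, 1.0000
Σ (Xₖ−Xₖ₋₁)(Yₖ+Yₖ₋₁) = (1/5)(0.0560+0.0000) + (1/5)(0.1490+0.0560) + (1/5)(0.2520+0.1490) + (1/5)(0.5820+0.2520) + (1/5)(1.0000+0.5820)
  = 0.0112 + 0.0410 + 0.0802 + 0.1668 + 0.3164 = 0.6156
G = 1 − 0.6156 = 0.3844

0.384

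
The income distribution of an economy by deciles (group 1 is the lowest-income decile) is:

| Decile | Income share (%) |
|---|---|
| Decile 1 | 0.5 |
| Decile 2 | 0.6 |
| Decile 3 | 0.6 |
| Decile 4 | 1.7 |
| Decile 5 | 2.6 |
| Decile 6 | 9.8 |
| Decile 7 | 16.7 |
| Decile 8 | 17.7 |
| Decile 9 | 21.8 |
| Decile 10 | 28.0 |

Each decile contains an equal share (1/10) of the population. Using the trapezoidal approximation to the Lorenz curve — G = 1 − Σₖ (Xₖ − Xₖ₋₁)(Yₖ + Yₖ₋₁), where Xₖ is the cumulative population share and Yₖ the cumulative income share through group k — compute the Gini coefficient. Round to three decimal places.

0.534

Cumulative income shares Yₖ: 0.0050, 0.0110, 0.0170, 0.0340, 0.0600, 0.1580, 0.3250, 0.5020, 0.7200, 1.0000
Σ (Xₖ−Xₖ₋₁)(Yₖ+Yₖ₋₁) = (1/10)(0.0050+0.0000) + (1/10)(0.0110+0.0050) + (1/10)(0.0170+0.0110) + (1/10)(0.0340+0.0170) + (1/10)(0.0600+0.0340) + (1/10)(0.1580+0.0600) + (1/10)(0.3250+0.1580) + (1/10)(0.5020+0.3250) + (1/10)(0.7200+0.5020) + (1/10)(1.0000+0.7200)
  = 0.0005 + 0.0016 + 0.0028 + 0.0051 + 0.0094 + 0.0218 + 0.0483 + 0.0827 + 0.1222 + 0.1720 = 0.4664
G = 1 − 0.4664 = 0.5336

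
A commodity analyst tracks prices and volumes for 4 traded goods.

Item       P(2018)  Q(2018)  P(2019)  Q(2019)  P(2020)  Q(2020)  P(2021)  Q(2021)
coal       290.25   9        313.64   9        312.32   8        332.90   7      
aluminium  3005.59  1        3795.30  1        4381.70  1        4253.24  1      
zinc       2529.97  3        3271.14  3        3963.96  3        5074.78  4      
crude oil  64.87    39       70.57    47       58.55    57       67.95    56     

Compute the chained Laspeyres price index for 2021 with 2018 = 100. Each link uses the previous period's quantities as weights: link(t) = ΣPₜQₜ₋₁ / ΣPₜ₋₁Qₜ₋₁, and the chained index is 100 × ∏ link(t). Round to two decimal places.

Link 2018→2019:
ΣP(2019)Q(2018) = 313.64×9 + 3795.30×1 + 3271.14×3 + 70.57×39 = 2822.76 + 3795.3 + 9813.42 + 2752.23 = 19183.71
ΣP(2018)Q(2018) = 290.25×9 + 3005.59×1 + 2529.97×3 + 64.87×39 = 2612.25 + 3005.59 + 7589.91 + 2529.93 = 15737.68
link = 19183.71/15737.68 = 1.218967
Link 2019→2020:
ΣP(2020)Q(2019) = 312.32×9 + 4381.70×1 + 3963.96×3 + 58.55×47 = 2810.88 + 4381.7 + 11891.88 + 2751.85 = 21836.31
ΣP(2019)Q(2019) = 313.64×9 + 3795.30×1 + 3271.14×3 + 70.57×47 = 2822.76 + 3795.3 + 9813.42 + 3316.79 = 19748.27
link = 21836.31/19748.27 = 1.105733
Link 2020→2021:
ΣP(2021)Q(2020) = 332.90×8 + 4253.24×1 + 5074.78×3 + 67.95×57 = 2663.2 + 4253.24 + 15224.34 + 3873.15 = 26013.93
ΣP(2020)Q(2020) = 312.32×8 + 4381.70×1 + 3963.96×3 + 58.55×57 = 2498.56 + 4381.7 + 11891.88 + 3337.35 = 22109.49
link = 26013.93/22109.49 = 1.176596
Chained index = 100 × 1.218967 × 1.105733 × 1.176596 = 158.5876

158.59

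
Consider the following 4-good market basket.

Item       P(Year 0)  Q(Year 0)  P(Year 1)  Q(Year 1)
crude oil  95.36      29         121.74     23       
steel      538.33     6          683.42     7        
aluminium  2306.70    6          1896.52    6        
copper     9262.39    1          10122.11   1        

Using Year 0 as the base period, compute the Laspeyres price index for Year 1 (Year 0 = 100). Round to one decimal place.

Laspeyres price index uses base-period quantities as weights.
ΣP(Year 1)·Q(Year 0) = 121.74×29 + 683.42×6 + 1896.52×6 + 10122.11×1 = 3530.46 + 4100.52 + 11379.12 + 10122.11 = 29132.21
ΣP(Year 0)·Q(Year 0) = 95.36×29 + 538.33×6 + 2306.70×6 + 9262.39×1 = 2765.44 + 3229.98 + 13840.2 + 9262.39 = 29098.01
Index = 29132.21 / 29098.01 × 100 = 100.1175

100.1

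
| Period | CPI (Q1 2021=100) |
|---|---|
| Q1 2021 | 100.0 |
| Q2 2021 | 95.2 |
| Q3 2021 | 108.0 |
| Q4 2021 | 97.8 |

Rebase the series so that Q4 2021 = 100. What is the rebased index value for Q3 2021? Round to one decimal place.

Rebased(Q3 2021) = 108.0 / 97.8 × 100 = 110.4294

110.4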